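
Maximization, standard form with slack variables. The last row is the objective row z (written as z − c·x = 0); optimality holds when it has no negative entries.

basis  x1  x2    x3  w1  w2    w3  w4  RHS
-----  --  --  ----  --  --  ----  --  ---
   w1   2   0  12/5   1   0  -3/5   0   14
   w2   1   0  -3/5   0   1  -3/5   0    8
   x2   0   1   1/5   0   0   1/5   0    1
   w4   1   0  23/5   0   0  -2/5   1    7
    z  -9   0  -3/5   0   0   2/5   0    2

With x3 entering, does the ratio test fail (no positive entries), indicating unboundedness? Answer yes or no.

Column x3 has positive entries in row(s) 1, 3, 4, so the ratio test bounds it — not unbounded.

no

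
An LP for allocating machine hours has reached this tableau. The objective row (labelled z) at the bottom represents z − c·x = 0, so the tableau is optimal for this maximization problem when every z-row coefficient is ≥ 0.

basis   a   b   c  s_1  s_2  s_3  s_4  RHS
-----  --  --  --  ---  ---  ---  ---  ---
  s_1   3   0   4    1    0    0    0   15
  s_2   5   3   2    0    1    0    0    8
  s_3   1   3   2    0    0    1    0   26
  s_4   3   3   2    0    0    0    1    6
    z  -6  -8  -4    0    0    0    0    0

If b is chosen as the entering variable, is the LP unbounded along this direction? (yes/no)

no

Column b has positive entries in row(s) 2, 3, 4, so the ratio test bounds it — not unbounded.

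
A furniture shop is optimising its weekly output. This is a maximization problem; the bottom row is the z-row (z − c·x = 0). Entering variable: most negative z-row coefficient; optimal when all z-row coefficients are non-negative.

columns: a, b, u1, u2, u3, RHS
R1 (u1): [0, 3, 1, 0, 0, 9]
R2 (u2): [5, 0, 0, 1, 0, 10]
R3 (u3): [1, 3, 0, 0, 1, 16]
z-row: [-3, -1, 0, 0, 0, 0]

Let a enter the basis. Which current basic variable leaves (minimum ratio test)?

Column a entries and ratios — u1: 0 ≤ 0, skip; u2: 10/5 = 2; u3: 16/1 = 16.
Smallest ratio is 2 in the row of u2, so u2 leaves.

u2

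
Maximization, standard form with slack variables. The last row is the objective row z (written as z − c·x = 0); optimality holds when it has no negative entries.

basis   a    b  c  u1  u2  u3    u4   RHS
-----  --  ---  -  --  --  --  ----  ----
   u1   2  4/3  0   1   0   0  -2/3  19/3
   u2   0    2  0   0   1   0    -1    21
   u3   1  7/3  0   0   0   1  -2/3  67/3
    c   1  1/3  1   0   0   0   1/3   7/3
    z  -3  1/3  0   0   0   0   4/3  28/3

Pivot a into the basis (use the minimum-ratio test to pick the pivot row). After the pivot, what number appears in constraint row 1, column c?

-2

Ratio test on column a — row 1: (19/3)/2 = 19/6; row 2: entry 0 ≤ 0; row 3: (67/3)/1 = 67/3; row 4: (7/3)/1 = 7/3. Minimum is 7/3 at row 4 (c leaves); pivot element 1.
Divide row 4 by 1; eliminate column a from the other rows.
Row 1 update in column c: 0 − 2·1 = -2.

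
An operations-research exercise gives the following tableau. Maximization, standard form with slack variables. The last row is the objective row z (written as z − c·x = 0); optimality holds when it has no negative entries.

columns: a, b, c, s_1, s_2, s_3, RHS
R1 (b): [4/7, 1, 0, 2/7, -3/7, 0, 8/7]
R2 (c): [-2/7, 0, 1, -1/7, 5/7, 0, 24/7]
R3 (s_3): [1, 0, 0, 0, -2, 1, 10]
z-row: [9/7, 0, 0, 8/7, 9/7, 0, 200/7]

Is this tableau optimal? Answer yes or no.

yes

Every z-row coefficient is ≥ 0, so the tableau is optimal.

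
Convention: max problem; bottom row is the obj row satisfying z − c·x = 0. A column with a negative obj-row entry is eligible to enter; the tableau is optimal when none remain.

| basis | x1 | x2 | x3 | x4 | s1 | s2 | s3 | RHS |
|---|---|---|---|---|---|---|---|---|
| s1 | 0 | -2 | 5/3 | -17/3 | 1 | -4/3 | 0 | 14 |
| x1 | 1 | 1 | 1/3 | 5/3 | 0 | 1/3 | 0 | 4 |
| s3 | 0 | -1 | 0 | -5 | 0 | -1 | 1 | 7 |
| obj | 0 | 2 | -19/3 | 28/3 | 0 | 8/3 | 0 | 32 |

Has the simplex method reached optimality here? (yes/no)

The obj-row has a negative entry -19/3 in column x3, so it is not optimal.

no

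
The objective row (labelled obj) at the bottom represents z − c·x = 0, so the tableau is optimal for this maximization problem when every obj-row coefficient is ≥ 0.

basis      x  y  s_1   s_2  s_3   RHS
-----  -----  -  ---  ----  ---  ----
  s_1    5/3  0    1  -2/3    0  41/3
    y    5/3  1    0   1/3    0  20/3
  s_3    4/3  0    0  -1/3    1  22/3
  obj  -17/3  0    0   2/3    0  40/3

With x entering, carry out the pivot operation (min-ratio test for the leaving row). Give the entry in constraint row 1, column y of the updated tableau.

Ratio test on column x — row 1: (41/3)/(5/3) = 41/5; row 2: (20/3)/(5/3) = 4; row 3: (22/3)/(4/3) = 11/2. Minimum is 4 at row 2 (y leaves); pivot element 5/3.
Divide row 2 by 5/3; eliminate column x from the other rows.
Row 1 update in column y: 0 − (5/3)·(3/5) = -1.

-1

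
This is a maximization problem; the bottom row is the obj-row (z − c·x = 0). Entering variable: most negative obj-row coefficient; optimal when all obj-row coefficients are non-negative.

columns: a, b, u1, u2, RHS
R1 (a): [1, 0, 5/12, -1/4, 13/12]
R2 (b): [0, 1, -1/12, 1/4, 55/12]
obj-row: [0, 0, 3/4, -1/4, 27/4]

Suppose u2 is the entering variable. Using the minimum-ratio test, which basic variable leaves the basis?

Column u2 entries and ratios — a: -1/4 ≤ 0, skip; b: (55/12)/(1/4) = 55/3.
Smallest ratio is 55/3 in the row of b, so b leaves.

b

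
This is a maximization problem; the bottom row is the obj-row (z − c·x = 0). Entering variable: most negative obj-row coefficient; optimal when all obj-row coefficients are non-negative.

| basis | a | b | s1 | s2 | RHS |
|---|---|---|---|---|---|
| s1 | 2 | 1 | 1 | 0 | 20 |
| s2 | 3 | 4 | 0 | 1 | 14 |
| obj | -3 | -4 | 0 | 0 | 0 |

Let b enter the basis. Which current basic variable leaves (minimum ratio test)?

s2

Column b entries and ratios — s1: 20/1 = 20; s2: 14/4 = 7/2.
Smallest ratio is 7/2 in the row of s2, so s2 leaves.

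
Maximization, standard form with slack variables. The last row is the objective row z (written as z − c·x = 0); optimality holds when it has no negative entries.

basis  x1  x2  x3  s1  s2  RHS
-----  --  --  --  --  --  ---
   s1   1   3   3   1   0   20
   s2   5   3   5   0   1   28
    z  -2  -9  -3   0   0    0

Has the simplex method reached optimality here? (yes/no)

The z-row has a negative entry -9 in column x2, so it is not optimal.

no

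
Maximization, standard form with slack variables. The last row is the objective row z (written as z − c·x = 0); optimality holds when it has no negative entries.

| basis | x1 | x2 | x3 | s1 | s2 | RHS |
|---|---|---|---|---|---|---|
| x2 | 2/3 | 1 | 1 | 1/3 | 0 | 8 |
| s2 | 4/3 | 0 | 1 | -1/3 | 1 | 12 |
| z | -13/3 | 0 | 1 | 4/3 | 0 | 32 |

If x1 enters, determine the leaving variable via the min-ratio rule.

s2

Column x1 entries and ratios — x2: 8/(2/3) = 12; s2: 12/(4/3) = 9.
Smallest ratio is 9 in the row of s2, so s2 leaves.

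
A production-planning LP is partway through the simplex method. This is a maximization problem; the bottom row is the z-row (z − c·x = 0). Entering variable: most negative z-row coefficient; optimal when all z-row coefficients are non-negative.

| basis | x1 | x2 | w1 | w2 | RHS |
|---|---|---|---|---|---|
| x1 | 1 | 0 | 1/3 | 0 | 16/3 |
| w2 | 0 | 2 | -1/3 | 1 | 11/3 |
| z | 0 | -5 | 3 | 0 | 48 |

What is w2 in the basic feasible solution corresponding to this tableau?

w2 is basic (row 2); its value is the RHS of that row, 11/3.

11/3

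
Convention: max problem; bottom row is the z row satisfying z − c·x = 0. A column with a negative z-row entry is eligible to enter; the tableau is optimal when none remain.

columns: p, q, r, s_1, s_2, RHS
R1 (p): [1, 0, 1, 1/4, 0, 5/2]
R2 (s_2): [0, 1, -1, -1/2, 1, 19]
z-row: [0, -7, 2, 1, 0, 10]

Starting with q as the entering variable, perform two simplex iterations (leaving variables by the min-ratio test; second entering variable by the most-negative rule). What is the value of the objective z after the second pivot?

311/2

Ratio test on column q — row 1: entry 0 ≤ 0; row 2: 19/1 = 19. Minimum is 19 at row 2 (s_2 leaves); pivot element 1.
Pivot on row 2; the z-row RHS becomes 10 − (-7)·19 = 143.
Next entering variable (most negative z-row entry -5): r.
Ratio test on column r — row 1: (5/2)/1 = 5/2; row 2: entry -1 ≤ 0. Minimum is 5/2 at row 1 (p leaves); pivot element 1.
After the second pivot the z-row RHS is 143 − (-5)·(5/2) = 311/2.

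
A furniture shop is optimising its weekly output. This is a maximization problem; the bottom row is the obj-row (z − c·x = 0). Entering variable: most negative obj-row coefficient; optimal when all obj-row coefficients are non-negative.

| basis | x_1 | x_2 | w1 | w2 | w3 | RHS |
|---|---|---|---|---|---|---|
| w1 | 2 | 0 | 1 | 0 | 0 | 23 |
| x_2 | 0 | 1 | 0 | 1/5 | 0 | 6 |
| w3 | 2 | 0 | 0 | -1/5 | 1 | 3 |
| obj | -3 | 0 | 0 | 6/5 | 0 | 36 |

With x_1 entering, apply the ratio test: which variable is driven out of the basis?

Column x_1 entries and ratios — w1: 23/2 = 23/2; x_2: 0 ≤ 0, skip; w3: 3/2 = 3/2.
Smallest ratio is 3/2 in the row of w3, so w3 leaves.

w3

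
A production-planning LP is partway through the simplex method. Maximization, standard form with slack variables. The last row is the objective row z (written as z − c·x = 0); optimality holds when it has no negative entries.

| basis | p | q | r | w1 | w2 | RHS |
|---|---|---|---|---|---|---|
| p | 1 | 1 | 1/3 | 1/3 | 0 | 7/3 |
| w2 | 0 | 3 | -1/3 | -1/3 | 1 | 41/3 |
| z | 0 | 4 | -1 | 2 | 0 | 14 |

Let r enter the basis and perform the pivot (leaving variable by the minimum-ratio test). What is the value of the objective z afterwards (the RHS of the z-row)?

21

Ratio test on column r — row 1: (7/3)/(1/3) = 7; row 2: entry -1/3 ≤ 0. Minimum is 7 at row 1 (p leaves); pivot element 1/3.
Pivot on row 1; the z-row RHS becomes 14 − (-1)·7 = 21.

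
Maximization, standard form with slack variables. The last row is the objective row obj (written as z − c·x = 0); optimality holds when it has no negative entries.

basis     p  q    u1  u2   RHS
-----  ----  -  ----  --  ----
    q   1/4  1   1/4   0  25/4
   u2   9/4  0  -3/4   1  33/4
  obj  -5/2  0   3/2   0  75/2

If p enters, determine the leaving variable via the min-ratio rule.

Column p entries and ratios — q: (25/4)/(1/4) = 25; u2: (33/4)/(9/4) = 11/3.
Smallest ratio is 11/3 in the row of u2, so u2 leaves.

u2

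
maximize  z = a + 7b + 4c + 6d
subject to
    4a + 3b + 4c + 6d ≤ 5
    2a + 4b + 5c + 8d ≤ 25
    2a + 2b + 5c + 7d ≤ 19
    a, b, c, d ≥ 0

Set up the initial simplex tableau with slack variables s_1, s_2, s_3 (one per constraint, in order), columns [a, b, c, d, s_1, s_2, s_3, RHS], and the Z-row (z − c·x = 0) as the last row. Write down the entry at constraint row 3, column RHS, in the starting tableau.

The RHS of constraint 3 is b_3 = 19.

19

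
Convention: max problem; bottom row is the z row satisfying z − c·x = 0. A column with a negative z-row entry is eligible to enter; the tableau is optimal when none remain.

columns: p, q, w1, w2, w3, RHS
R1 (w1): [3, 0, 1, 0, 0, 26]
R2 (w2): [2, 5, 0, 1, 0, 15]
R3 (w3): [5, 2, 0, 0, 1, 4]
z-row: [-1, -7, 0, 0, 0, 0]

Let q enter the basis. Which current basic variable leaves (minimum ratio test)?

Column q entries and ratios — w1: 0 ≤ 0, skip; w2: 15/5 = 3; w3: 4/2 = 2.
Smallest ratio is 2 in the row of w3, so w3 leaves.

w3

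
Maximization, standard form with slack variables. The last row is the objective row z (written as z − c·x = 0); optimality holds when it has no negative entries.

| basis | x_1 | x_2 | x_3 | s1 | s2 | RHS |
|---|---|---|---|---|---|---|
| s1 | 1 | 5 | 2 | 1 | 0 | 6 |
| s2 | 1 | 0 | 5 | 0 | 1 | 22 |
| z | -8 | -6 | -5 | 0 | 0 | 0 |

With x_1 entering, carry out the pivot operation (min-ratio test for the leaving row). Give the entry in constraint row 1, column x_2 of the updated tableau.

Ratio test on column x_1 — row 1: 6/1 = 6; row 2: 22/1 = 22. Minimum is 6 at row 1 (s1 leaves); pivot element 1.
Divide row 1 by 1; eliminate column x_1 from the other rows.
In the new row 1, the x_2 entry is the old entry divided by the pivot: 5/1 = 5.

5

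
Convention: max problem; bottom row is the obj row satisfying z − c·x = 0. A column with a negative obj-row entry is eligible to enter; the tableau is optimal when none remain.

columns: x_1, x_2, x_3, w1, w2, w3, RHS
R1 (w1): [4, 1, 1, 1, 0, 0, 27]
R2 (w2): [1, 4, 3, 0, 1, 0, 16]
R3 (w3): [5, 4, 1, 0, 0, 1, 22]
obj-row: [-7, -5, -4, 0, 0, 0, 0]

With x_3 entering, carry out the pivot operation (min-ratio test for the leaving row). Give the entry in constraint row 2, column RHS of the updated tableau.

16/3

Ratio test on column x_3 — row 1: 27/1 = 27; row 2: 16/3 = 16/3; row 3: 22/1 = 22. Minimum is 16/3 at row 2 (w2 leaves); pivot element 3.
Divide row 2 by 3; eliminate column x_3 from the other rows.
In the new row 2, the RHS entry is the old entry divided by the pivot: 16/3 = 16/3.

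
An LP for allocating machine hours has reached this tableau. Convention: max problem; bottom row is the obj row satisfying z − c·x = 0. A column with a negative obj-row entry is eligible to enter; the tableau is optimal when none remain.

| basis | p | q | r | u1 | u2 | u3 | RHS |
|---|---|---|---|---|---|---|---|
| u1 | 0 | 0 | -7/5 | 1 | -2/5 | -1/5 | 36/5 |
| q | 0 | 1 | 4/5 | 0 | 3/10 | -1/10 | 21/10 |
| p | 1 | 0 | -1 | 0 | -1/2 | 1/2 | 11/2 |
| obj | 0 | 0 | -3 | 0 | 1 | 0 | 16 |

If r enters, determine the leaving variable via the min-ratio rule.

Column r entries and ratios — u1: -7/5 ≤ 0, skip; q: (21/10)/(4/5) = 21/8; p: -1 ≤ 0, skip.
Smallest ratio is 21/8 in the row of q, so q leaves.

q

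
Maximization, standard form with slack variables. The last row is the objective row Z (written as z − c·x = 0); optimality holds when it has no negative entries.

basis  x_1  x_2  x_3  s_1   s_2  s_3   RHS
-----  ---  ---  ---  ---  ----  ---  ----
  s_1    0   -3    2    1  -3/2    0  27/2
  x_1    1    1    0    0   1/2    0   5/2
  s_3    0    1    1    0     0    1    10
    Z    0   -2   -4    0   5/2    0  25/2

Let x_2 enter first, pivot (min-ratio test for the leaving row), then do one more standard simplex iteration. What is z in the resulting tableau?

95/2

Ratio test on column x_2 — row 1: entry -3 ≤ 0; row 2: (5/2)/1 = 5/2; row 3: 10/1 = 10. Minimum is 5/2 at row 2 (x_1 leaves); pivot element 1.
Pivot on row 2; the Z-row RHS becomes 25/2 − (-2)·(5/2) = 35/2.
Next entering variable (most negative Z-row entry -4): x_3.
Ratio test on column x_3 — row 1: 21/2 = 21/2; row 2: entry 0 ≤ 0; row 3: (15/2)/1 = 15/2. Minimum is 15/2 at row 3 (s_3 leaves); pivot element 1.
After the second pivot the Z-row RHS is 35/2 − (-4)·(15/2) = 95/2.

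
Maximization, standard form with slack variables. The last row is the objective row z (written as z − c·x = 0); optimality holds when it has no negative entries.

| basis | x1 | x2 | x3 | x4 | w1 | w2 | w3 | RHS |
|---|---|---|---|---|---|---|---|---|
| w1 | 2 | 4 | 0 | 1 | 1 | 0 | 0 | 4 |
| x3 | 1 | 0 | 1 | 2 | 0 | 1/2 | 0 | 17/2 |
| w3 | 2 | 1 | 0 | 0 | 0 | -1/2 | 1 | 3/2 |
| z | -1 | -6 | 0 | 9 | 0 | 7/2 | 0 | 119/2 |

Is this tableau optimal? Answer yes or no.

no

The z-row has a negative entry -6 in column x2, so it is not optimal.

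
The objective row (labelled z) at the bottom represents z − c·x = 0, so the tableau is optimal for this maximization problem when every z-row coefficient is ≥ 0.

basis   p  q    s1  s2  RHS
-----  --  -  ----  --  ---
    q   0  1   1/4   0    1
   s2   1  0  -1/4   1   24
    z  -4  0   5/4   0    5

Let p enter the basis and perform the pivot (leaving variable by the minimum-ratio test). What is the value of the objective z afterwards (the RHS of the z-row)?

101

Ratio test on column p — row 1: entry 0 ≤ 0; row 2: 24/1 = 24. Minimum is 24 at row 2 (s2 leaves); pivot element 1.
Pivot on row 2; the z-row RHS becomes 5 − (-4)·24 = 101.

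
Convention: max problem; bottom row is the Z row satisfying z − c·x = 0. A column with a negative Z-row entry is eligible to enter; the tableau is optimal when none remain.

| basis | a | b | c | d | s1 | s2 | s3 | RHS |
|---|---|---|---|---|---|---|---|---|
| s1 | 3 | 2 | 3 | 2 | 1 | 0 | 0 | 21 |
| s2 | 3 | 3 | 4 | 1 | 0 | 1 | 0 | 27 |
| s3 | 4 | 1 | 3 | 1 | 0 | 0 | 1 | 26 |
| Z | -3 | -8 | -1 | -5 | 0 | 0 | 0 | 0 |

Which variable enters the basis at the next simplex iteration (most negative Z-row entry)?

b

Negative Z-row entries: a: -3, b: -8, c: -1, d: -5.
The most negative is -8 in column b, so b enters.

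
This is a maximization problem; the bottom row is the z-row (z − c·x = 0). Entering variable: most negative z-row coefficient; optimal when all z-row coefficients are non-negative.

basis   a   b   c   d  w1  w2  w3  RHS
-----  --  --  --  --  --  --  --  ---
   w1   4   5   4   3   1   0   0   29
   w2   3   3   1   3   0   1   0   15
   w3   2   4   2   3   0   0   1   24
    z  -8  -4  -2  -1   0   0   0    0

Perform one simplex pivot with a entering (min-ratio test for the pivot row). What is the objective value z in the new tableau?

Ratio test on column a — row 1: 29/4 = 29/4; row 2: 15/3 = 5; row 3: 24/2 = 12. Minimum is 5 at row 2 (w2 leaves); pivot element 3.
Pivot on row 2; the z-row RHS becomes 0 − (-8)·5 = 40.

40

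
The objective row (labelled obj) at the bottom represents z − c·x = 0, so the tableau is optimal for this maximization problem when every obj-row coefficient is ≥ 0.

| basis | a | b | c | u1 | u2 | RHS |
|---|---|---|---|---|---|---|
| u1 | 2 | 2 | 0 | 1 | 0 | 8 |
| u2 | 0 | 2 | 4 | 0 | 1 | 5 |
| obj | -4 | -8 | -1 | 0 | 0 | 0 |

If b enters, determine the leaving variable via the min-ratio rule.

u2

Column b entries and ratios — u1: 8/2 = 4; u2: 5/2 = 5/2.
Smallest ratio is 5/2 in the row of u2, so u2 leaves.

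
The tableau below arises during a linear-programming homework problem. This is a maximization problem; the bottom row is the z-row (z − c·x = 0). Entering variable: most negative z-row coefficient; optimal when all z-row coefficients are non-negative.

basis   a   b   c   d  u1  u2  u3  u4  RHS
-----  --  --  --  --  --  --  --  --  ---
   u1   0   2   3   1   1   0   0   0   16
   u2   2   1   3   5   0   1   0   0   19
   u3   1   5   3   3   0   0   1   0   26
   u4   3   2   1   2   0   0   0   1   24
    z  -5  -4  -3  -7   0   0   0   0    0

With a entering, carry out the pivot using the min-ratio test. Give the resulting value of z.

40

Ratio test on column a — row 1: entry 0 ≤ 0; row 2: 19/2 = 19/2; row 3: 26/1 = 26; row 4: 24/3 = 8. Minimum is 8 at row 4 (u4 leaves); pivot element 3.
Pivot on row 4; the z-row RHS becomes 0 − (-5)·8 = 40.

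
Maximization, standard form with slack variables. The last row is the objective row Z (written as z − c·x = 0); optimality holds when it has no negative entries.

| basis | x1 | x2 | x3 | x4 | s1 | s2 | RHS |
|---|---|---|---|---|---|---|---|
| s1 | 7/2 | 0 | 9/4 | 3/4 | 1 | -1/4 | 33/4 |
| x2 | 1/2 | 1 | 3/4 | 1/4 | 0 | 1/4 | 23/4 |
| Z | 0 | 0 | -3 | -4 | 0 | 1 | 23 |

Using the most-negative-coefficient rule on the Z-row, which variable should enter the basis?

Negative Z-row entries: x3: -3, x4: -4.
The most negative is -4 in column x4, so x4 enters.

x4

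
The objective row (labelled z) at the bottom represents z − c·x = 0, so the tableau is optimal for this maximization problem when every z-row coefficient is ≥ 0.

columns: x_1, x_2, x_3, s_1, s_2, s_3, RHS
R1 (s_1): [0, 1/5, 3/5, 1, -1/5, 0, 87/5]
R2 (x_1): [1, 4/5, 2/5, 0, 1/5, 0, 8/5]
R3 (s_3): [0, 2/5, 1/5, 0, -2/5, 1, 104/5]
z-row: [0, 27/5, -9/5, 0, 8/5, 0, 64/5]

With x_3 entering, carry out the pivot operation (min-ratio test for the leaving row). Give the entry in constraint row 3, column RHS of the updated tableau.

20

Ratio test on column x_3 — row 1: (87/5)/(3/5) = 29; row 2: (8/5)/(2/5) = 4; row 3: (104/5)/(1/5) = 104. Minimum is 4 at row 2 (x_1 leaves); pivot element 2/5.
Divide row 2 by 2/5; eliminate column x_3 from the other rows.
Row 3 update in column RHS: 104/5 − (1/5)·4 = 20.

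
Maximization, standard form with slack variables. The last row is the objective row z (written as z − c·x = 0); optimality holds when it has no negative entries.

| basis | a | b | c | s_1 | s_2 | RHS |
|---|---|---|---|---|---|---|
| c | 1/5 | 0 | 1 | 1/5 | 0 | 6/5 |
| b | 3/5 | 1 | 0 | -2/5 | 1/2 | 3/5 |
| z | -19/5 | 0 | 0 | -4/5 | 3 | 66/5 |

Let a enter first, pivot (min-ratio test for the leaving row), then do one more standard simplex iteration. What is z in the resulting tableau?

27

Ratio test on column a — row 1: (6/5)/(1/5) = 6; row 2: (3/5)/(3/5) = 1. Minimum is 1 at row 2 (b leaves); pivot element 3/5.
Pivot on row 2; the z-row RHS becomes 66/5 − (-19/5)·1 = 17.
Next entering variable (most negative z-row entry -10/3): s_1.
Ratio test on column s_1 — row 1: 1/(1/3) = 3; row 2: entry -2/3 ≤ 0. Minimum is 3 at row 1 (c leaves); pivot element 1/3.
After the second pivot the z-row RHS is 17 − (-10/3)·3 = 27.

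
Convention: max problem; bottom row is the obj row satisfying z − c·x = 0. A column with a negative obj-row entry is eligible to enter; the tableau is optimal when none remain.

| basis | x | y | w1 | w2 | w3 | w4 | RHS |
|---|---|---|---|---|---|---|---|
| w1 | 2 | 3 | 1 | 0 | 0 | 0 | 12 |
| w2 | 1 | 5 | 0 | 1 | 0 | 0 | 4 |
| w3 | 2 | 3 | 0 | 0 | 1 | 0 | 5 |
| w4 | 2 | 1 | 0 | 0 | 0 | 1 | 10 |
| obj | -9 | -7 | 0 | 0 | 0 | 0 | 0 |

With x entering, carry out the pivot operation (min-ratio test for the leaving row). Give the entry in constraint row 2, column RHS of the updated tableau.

3/2

Ratio test on column x — row 1: 12/2 = 6; row 2: 4/1 = 4; row 3: 5/2 = 5/2; row 4: 10/2 = 5. Minimum is 5/2 at row 3 (w3 leaves); pivot element 2.
Divide row 3 by 2; eliminate column x from the other rows.
Row 2 update in column RHS: 4 − 1·(5/2) = 3/2.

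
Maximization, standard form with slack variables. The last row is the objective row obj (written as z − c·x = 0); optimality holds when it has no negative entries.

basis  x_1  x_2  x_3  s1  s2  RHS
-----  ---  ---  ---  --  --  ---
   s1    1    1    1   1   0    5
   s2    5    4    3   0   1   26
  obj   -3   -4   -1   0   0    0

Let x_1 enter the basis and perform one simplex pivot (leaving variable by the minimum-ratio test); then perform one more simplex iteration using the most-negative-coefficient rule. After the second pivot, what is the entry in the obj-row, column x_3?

3

Ratio test on column x_1 — row 1: 5/1 = 5; row 2: 26/5 = 26/5. Minimum is 5 at row 1 (s1 leaves); pivot element 1.
Divide row 1 by 1; eliminate column x_1 from the other rows.
Second iteration: most negative obj-row entry is -1 in column x_2, so x_2 enters.
Ratio test on column x_2 — row 1: 5/1 = 5; row 2: entry -1 ≤ 0. Minimum is 5 at row 1 (x_1 leaves); pivot element 1.
Divide row 1 by 1; eliminate column x_2 from the other rows.
After both pivots, the entry at the obj-row, column x_3 is 3.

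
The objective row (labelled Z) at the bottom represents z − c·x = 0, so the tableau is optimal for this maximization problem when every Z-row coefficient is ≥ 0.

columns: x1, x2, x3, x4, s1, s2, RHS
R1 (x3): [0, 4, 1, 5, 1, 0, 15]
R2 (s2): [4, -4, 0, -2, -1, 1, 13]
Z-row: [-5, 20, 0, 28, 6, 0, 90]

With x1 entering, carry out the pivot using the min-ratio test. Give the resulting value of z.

Ratio test on column x1 — row 1: entry 0 ≤ 0; row 2: 13/4 = 13/4. Minimum is 13/4 at row 2 (s2 leaves); pivot element 4.
Pivot on row 2; the Z-row RHS becomes 90 − (-5)·(13/4) = 425/4.

425/4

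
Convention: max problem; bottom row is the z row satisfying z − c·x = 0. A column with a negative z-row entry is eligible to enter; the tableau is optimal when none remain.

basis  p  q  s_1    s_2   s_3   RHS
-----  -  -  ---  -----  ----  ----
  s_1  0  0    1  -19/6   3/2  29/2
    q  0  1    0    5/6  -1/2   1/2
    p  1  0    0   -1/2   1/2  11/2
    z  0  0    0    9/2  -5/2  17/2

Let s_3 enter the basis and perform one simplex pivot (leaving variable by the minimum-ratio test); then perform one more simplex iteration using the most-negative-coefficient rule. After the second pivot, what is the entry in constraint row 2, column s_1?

1/5

Ratio test on column s_3 — row 1: (29/2)/(3/2) = 29/3; row 2: entry -1/2 ≤ 0; row 3: (11/2)/(1/2) = 11. Minimum is 29/3 at row 1 (s_1 leaves); pivot element 3/2.
Divide row 1 by 3/2; eliminate column s_3 from the other rows.
Second iteration: most negative z-row entry is -7/9 in column s_2, so s_2 enters.
Ratio test on column s_2 — row 1: entry -19/9 ≤ 0; row 2: entry -2/9 ≤ 0; row 3: (2/3)/(5/9) = 6/5. Minimum is 6/5 at row 3 (p leaves); pivot element 5/9.
Divide row 3 by 5/9; eliminate column s_2 from the other rows.
After both pivots, the entry at constraint row 2, column s_1 is 1/5.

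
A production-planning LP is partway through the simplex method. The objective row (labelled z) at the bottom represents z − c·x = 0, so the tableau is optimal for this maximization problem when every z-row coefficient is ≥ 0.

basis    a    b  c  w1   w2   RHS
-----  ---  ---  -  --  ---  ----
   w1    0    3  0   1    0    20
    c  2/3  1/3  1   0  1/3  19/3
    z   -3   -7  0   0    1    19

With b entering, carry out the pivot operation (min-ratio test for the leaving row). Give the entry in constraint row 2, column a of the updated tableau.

Ratio test on column b — row 1: 20/3 = 20/3; row 2: (19/3)/(1/3) = 19. Minimum is 20/3 at row 1 (w1 leaves); pivot element 3.
Divide row 1 by 3; eliminate column b from the other rows.
Row 2 update in column a: 2/3 − (1/3)·0 = 2/3.

2/3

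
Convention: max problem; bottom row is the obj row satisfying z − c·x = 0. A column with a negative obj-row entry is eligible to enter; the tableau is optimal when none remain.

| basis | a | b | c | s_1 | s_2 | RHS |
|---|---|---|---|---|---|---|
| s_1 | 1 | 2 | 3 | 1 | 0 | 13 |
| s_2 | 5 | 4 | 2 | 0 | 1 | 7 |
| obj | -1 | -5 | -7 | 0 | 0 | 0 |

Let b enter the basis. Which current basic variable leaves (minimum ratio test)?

Column b entries and ratios — s_1: 13/2 = 13/2; s_2: 7/4 = 7/4.
Smallest ratio is 7/4 in the row of s_2, so s_2 leaves.

s_2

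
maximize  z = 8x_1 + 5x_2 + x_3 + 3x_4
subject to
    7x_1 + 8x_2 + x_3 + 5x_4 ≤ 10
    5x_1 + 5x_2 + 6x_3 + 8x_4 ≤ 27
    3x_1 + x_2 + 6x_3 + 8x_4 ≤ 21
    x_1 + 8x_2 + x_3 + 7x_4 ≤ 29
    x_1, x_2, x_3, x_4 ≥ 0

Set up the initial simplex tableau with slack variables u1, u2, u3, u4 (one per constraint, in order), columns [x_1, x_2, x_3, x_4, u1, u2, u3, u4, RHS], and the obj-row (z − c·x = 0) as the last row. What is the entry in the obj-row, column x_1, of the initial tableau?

The obj-row carries the negated objective coefficients: the x_1 entry is -8.

-8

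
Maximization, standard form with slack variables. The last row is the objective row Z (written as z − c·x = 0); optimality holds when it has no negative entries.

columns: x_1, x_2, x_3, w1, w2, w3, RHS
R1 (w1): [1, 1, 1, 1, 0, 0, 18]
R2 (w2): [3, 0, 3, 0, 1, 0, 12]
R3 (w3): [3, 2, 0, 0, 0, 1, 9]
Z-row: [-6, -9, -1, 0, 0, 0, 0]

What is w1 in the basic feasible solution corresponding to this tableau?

w1 is basic (row 1); its value is the RHS of that row, 18.

18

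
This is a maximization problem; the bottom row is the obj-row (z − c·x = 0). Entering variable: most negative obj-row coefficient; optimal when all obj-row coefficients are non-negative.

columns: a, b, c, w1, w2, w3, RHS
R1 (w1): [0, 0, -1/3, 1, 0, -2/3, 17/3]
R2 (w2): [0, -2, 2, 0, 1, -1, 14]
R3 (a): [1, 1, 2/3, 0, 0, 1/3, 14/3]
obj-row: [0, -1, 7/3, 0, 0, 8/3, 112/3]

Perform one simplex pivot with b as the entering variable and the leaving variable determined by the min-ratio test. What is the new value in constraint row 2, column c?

Ratio test on column b — row 1: entry 0 ≤ 0; row 2: entry -2 ≤ 0; row 3: (14/3)/1 = 14/3. Minimum is 14/3 at row 3 (a leaves); pivot element 1.
Divide row 3 by 1; eliminate column b from the other rows.
Row 2 update in column c: 2 − (-2)·(2/3) = 10/3.

10/3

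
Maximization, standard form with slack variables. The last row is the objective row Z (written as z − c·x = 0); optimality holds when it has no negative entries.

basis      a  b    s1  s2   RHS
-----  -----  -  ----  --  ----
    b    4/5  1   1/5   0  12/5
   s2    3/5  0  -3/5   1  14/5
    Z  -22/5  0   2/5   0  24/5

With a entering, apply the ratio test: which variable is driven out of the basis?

Column a entries and ratios — b: (12/5)/(4/5) = 3; s2: (14/5)/(3/5) = 14/3.
Smallest ratio is 3 in the row of b, so b leaves.

b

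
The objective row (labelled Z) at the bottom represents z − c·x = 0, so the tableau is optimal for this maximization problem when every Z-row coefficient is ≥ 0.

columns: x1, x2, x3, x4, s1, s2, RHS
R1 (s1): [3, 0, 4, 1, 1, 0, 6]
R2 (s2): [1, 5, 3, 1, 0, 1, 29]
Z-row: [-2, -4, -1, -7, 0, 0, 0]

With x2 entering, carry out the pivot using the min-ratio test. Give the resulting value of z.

Ratio test on column x2 — row 1: entry 0 ≤ 0; row 2: 29/5 = 29/5. Minimum is 29/5 at row 2 (s2 leaves); pivot element 5.
Pivot on row 2; the Z-row RHS becomes 0 − (-4)·(29/5) = 116/5.

116/5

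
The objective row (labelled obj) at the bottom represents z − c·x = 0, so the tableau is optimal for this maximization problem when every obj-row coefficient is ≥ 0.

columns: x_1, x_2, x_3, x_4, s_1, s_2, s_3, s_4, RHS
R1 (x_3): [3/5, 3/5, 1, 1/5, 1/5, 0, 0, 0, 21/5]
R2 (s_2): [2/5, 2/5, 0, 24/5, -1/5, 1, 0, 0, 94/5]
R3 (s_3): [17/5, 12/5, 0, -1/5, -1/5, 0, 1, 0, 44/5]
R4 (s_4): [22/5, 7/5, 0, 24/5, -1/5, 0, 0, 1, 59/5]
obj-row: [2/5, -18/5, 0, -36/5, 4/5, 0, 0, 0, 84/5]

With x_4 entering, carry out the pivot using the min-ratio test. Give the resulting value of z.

Ratio test on column x_4 — row 1: (21/5)/(1/5) = 21; row 2: (94/5)/(24/5) = 47/12; row 3: entry -1/5 ≤ 0; row 4: (59/5)/(24/5) = 59/24. Minimum is 59/24 at row 4 (s_4 leaves); pivot element 24/5.
Pivot on row 4; the obj-row RHS becomes 84/5 − (-36/5)·(59/24) = 69/2.

69/2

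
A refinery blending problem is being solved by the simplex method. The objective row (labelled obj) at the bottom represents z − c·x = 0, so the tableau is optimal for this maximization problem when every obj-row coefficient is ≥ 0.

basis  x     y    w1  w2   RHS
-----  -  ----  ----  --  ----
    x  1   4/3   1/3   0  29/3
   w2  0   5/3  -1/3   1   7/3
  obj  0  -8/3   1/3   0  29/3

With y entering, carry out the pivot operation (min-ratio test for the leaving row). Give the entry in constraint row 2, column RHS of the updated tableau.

Ratio test on column y — row 1: (29/3)/(4/3) = 29/4; row 2: (7/3)/(5/3) = 7/5. Minimum is 7/5 at row 2 (w2 leaves); pivot element 5/3.
Divide row 2 by 5/3; eliminate column y from the other rows.
In the new row 2, the RHS entry is the old entry divided by the pivot: (7/3)/(5/3) = 7/5.

7/5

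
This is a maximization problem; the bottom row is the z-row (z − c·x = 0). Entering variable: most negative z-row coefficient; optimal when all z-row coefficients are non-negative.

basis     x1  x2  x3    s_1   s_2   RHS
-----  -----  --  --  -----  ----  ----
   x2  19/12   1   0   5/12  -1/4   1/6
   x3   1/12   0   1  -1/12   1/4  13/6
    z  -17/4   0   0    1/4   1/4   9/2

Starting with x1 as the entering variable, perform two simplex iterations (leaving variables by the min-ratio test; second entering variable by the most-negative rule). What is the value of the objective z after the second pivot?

Ratio test on column x1 — row 1: (1/6)/(19/12) = 2/19; row 2: (13/6)/(1/12) = 26. Minimum is 2/19 at row 1 (x2 leaves); pivot element 19/12.
Pivot on row 1; the z-row RHS becomes 9/2 − (-17/4)·(2/19) = 94/19.
Next entering variable (most negative z-row entry -8/19): s_2.
Ratio test on column s_2 — row 1: entry -3/19 ≤ 0; row 2: (41/19)/(5/19) = 41/5. Minimum is 41/5 at row 2 (x3 leaves); pivot element 5/19.
After the second pivot the z-row RHS is 94/19 − (-8/19)·(41/5) = 42/5.

42/5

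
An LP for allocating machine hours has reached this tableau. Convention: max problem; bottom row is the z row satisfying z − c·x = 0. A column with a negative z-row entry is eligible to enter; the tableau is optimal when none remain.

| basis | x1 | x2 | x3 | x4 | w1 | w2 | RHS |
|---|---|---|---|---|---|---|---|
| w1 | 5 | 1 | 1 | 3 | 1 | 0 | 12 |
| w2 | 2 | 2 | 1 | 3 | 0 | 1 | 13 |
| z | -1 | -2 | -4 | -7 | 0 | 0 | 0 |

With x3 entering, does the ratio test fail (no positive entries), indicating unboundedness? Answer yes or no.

Column x3 has positive entries in row(s) 1, 2, so the ratio test bounds it — not unbounded.

no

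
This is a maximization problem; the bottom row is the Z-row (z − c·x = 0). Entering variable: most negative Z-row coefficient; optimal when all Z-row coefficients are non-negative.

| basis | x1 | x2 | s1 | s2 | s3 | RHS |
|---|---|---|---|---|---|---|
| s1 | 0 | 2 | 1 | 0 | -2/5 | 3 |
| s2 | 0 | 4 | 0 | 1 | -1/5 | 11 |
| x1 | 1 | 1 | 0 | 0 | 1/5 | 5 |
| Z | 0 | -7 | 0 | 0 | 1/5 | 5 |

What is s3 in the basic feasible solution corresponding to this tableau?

0

s3 is not in the basis, so in the current basic feasible solution s3 = 0.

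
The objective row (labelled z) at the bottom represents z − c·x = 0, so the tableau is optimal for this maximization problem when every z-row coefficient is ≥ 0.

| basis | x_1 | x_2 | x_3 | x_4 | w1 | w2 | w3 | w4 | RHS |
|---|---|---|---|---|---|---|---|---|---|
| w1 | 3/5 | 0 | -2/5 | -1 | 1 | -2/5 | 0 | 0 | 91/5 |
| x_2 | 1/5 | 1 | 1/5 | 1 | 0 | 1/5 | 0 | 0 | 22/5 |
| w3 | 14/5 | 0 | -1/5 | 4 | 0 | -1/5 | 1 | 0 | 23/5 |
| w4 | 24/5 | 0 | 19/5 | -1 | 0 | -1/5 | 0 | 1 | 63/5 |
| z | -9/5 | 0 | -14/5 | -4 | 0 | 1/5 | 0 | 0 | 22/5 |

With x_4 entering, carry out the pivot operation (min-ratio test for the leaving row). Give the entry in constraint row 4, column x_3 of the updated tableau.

Ratio test on column x_4 — row 1: entry -1 ≤ 0; row 2: (22/5)/1 = 22/5; row 3: (23/5)/4 = 23/20; row 4: entry -1 ≤ 0. Minimum is 23/20 at row 3 (w3 leaves); pivot element 4.
Divide row 3 by 4; eliminate column x_4 from the other rows.
Row 4 update in column x_3: 19/5 − (-1)·(-1/20) = 15/4.

15/4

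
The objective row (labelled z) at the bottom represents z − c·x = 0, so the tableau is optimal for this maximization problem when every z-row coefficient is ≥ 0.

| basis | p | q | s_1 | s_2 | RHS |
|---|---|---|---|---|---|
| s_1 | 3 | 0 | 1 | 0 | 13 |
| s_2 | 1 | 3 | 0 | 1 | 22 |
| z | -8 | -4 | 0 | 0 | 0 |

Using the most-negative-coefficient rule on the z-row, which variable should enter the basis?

Negative z-row entries: p: -8, q: -4.
The most negative is -8 in column p, so p enters.

p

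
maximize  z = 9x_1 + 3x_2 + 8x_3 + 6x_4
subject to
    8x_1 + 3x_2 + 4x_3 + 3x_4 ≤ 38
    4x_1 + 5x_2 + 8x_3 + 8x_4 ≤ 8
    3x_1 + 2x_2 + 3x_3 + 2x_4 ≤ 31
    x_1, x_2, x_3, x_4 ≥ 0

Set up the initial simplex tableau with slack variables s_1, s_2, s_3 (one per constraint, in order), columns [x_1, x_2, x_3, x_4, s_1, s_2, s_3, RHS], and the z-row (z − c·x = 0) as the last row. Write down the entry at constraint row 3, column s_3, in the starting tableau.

Slack s_3 belongs to constraint 3; its column is the unit vector e_3, so the entry in row 3 is 1.

1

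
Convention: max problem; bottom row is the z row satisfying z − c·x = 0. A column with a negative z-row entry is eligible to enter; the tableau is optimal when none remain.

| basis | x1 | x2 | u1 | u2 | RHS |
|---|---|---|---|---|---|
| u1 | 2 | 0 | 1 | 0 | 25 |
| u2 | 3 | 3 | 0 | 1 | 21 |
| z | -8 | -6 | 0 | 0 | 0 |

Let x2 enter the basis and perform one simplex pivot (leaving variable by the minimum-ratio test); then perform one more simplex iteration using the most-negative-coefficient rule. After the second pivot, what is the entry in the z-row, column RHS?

56

Ratio test on column x2 — row 1: entry 0 ≤ 0; row 2: 21/3 = 7. Minimum is 7 at row 2 (u2 leaves); pivot element 3.
Divide row 2 by 3; eliminate column x2 from the other rows.
Second iteration: most negative z-row entry is -2 in column x1, so x1 enters.
Ratio test on column x1 — row 1: 25/2 = 25/2; row 2: 7/1 = 7. Minimum is 7 at row 2 (x2 leaves); pivot element 1.
Divide row 2 by 1; eliminate column x1 from the other rows.
After both pivots, the entry at the z-row, column RHS is 56.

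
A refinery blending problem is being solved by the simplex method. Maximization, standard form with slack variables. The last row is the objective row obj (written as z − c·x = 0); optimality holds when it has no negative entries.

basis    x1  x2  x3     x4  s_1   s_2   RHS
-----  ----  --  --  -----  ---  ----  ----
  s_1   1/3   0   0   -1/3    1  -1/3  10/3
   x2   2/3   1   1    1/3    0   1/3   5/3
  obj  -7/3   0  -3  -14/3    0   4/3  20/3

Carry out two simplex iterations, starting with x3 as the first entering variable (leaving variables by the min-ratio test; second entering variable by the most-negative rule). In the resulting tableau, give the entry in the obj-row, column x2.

Ratio test on column x3 — row 1: entry 0 ≤ 0; row 2: (5/3)/1 = 5/3. Minimum is 5/3 at row 2 (x2 leaves); pivot element 1.
Divide row 2 by 1; eliminate column x3 from the other rows.
Second iteration: most negative obj-row entry is -11/3 in column x4, so x4 enters.
Ratio test on column x4 — row 1: entry -1/3 ≤ 0; row 2: (5/3)/(1/3) = 5. Minimum is 5 at row 2 (x3 leaves); pivot element 1/3.
Divide row 2 by 1/3; eliminate column x4 from the other rows.
After both pivots, the entry at the obj-row, column x2 is 14.

14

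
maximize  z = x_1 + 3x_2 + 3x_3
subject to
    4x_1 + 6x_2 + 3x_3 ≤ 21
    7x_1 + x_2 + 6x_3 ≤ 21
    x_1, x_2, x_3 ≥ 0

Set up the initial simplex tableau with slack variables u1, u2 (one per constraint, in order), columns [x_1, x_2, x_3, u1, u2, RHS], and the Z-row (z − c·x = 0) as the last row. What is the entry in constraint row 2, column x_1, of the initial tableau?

7

Constraint 2 has coefficient 7 on x_1.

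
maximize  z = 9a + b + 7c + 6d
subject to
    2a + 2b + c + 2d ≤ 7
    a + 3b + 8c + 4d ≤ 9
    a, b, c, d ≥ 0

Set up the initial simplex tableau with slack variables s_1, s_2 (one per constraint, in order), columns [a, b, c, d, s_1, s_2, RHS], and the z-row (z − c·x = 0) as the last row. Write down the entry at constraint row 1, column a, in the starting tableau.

2

Constraint 1 has coefficient 2 on a.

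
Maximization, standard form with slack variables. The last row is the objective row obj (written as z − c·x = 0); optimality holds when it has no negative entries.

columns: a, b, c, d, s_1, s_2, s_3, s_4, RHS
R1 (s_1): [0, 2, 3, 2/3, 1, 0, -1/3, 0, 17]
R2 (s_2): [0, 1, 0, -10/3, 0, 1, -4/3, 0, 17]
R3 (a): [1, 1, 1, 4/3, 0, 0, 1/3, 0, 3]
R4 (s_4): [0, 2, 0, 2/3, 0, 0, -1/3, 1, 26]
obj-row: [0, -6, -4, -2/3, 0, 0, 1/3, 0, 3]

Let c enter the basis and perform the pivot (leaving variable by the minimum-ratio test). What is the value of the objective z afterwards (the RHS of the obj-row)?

15

Ratio test on column c — row 1: 17/3 = 17/3; row 2: entry 0 ≤ 0; row 3: 3/1 = 3; row 4: entry 0 ≤ 0. Minimum is 3 at row 3 (a leaves); pivot element 1.
Pivot on row 3; the obj-row RHS becomes 3 − (-4)·3 = 15.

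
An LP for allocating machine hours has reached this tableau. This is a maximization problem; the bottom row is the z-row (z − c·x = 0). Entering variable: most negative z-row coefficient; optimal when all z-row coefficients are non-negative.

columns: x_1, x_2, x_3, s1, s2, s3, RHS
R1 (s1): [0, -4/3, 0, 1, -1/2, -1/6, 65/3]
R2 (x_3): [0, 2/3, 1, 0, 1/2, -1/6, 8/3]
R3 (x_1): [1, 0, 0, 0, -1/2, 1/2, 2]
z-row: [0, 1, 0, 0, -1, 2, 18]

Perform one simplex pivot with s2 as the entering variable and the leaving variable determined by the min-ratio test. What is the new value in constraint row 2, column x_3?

2

Ratio test on column s2 — row 1: entry -1/2 ≤ 0; row 2: (8/3)/(1/2) = 16/3; row 3: entry -1/2 ≤ 0. Minimum is 16/3 at row 2 (x_3 leaves); pivot element 1/2.
Divide row 2 by 1/2; eliminate column s2 from the other rows.
In the new row 2, the x_3 entry is the old entry divided by the pivot: 1/(1/2) = 2.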